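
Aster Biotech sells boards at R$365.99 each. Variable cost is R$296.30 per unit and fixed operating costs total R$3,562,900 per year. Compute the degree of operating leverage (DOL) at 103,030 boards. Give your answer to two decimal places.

Contribution at this volume is 103,030 × R$69.69 = R$7,180,160.70.
Operating income = contribution − fixed costs = R$7,180,160.70 − R$3,562,900 = R$3,617,260.70.
So DOL = total CM / EBIT = R$7,180,160.70 / R$3,617,260.70 = 1.9850.

1.98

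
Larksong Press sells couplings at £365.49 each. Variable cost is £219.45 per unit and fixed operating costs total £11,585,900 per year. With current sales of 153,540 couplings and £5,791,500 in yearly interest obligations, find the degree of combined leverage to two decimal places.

Contribution at this volume is 153,540 × £146.04 = £22,422,981.60.
EBIT = £22,422,981.60 − £11,585,900 = £10,837,081.60. Interest = £5,791,500.00, so EBIT − I = £5,045,581.60.
DCL = contribution ÷ (EBIT − I) = £22,422,981.60 ÷ £5,045,581.60 = 4.4441.

4.44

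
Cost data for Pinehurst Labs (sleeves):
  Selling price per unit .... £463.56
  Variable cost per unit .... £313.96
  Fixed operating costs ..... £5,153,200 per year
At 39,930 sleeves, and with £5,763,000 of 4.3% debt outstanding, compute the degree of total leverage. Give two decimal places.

10.43

Contribution at this volume is 39,930 × £149.60 = £5,973,528.00.
EBIT = £5,973,528.00 − £5,153,200 = £820,328.00. Interest = £247,809.00, so EBIT − I = £572,519.00.
Degree of total leverage = total CM / (EBIT − interest) = £5,973,528.00 / £572,519.00 = 10.4338.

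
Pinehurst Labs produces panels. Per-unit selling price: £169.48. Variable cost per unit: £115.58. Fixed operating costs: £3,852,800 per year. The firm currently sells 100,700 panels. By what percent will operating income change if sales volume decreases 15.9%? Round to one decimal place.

Total contribution margin = 100,700 × £53.90 = £5,427,730.00.
EBIT = £5,427,730.00 − £3,852,800 = £1,574,930.00.
So DOL = total CM / EBIT = £5,427,730.00 / £1,574,930.00 = 3.4463.
%ΔEBIT = DOL × %ΔSales = 3.4463 × -15.9% = -54.8%.

-54.8%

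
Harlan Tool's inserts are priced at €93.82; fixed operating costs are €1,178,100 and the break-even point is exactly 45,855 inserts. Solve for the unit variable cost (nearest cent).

At break-even, FC = Q × (P − VC), so P − VC = €1,178,100 ÷ 45,855 = €25.6919.
Hence VC = price − CM = €93.82 − €25.6919 = €68.13.

€68.13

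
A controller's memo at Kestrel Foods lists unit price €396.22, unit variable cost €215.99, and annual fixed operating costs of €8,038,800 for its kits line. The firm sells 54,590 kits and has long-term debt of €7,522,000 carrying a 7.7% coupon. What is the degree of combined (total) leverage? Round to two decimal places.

8.06

At 54,590 units, contribution = 54,590 × €180.23 = €9,838,755.70.
Operating income = contribution − fixed costs = €9,838,755.70 − €8,038,800 = €1,799,955.70. Interest = €579,194.00.
DOL = €9,838,755.70 ÷ €1,799,955.70 = 5.4661; DFL = €1,799,955.70 ÷ €1,220,761.70 = 1.4745.
Combined leverage = 5.4661 × 1.4745 = 8.0598.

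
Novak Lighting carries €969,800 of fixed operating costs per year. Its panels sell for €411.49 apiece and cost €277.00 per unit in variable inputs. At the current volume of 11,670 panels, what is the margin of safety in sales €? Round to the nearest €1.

€1,834,857

Unit CM = price − variable cost = €411.49 − €277.00 = €134.49. Break-even units = €969,800 ÷ €134.49 = 7,210.95; break-even revenue = 7,210.95 × €411.49 = €2,967,231.78.
Current sales = 11,670 × €411.49 = €4,802,088.30.
Margin of safety = €4,802,088.30 − €2,967,231.78 = €1,834,857.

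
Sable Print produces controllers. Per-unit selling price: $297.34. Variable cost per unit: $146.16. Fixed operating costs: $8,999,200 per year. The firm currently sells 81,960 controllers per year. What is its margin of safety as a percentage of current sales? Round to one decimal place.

Unit CM = price − variable cost = $297.34 − $146.16 = $151.18. Break-even units = $8,999,200 ÷ $151.18 = 59,526.39; break-even revenue = 59,526.39 × $297.34 = $17,699,577.51.
Actual sales revenue = 81,960 × $297.34 = $24,369,986.40.
Margin of safety = ($24,369,986.40 − $17,699,577.51) ÷ $24,369,986.40 = 27.4%.

27.4%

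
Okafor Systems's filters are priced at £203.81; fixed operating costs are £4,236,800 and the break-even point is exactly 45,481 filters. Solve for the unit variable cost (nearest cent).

£110.65

Contribution per unit must be FC / Q = £4,236,800 / 45,481 = £93.1554.
Variable cost per unit = £203.81 − £93.1554 = £110.65.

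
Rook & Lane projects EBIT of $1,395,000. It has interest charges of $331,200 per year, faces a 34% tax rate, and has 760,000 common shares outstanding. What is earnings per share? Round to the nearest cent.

Interest = $331,200.00, so EBT = $1,395,000 − $331,200.00 = $1,063,800.00.
After tax at 34%: net income = $1,063,800.00 × 0.66 = $702,108.00.
EPS = $702,108.00 ÷ 760,000 = $0.92.

$0.92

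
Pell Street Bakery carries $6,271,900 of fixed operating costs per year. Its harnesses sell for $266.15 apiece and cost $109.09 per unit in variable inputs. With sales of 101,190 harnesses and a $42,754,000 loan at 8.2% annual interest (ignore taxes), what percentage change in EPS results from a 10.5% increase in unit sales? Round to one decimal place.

Total contribution margin = 101,190 × $157.06 = $15,892,901.40.
Operating income = contribution − fixed costs = $15,892,901.40 − $6,271,900 = $9,621,001.40.
After interest of $3,505,828.00, pre-tax earnings = $6,115,173.40.
Degree of combined leverage = contribution ÷ (EBIT − I) = $15,892,901.40 ÷ $6,115,173.40 = 2.5989.
%ΔEPS = DCL × %ΔSales = 2.5989 × +10.5% = +27.3%.

+27.3%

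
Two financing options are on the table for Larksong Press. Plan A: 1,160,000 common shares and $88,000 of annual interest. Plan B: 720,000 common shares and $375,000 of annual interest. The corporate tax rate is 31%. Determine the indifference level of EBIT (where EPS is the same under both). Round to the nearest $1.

Set EPS_A = EPS_B: (EBIT − $88,000)(1 − 0.31) ÷ 1,160,000 = (EBIT − $375,000)(1 − 0.31) ÷ 720,000.
Cancelling (1 − t) and cross-multiplying: 720,000·(EBIT − 88,000) = 1,160,000·(EBIT − 375,000).
EBIT × (1,160,000 − 720,000) = 375,000 × 1,160,000 − 88,000 × 720,000 = 371,640,000,000, so EBIT = 371,640,000,000 ÷ 440,000 = 844,636.36.

$844,636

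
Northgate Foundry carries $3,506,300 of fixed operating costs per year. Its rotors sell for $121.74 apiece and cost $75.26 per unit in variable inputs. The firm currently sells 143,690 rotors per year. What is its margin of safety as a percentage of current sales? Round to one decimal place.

47.5%

Contribution margin per unit = $121.74 − $75.26 = $46.48. Break-even units = $3,506,300 ÷ $46.48 = 75,436.75; break-even revenue = 75,436.75 × $121.74 = $9,183,669.58.
Actual sales revenue = 143,690 × $121.74 = $17,492,820.60.
Margin of safety = ($17,492,820.60 − $9,183,669.58) ÷ $17,492,820.60 = 47.5%.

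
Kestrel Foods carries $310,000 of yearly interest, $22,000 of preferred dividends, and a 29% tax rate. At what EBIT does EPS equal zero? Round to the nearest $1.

$340,986

Preferred dividends are paid after tax, so their pre-tax equivalent is $22,000 ÷ (1 − 0.29) = $30,985.92.
Financial break-even EBIT = interest + D_p ÷ (1 − t) = $310,000 + $30,985.92 = $340,985.92.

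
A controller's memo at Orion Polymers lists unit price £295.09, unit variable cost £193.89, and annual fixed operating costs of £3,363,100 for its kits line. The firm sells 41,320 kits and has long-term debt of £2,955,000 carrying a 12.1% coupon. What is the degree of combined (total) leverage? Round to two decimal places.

At 41,320 units, contribution = 41,320 × £101.20 = £4,181,584.00.
Operating income = contribution − fixed costs = £4,181,584.00 − £3,363,100 = £818,484.00. Interest = £357,555.00, so EBIT − I = £460,929.00.
Degree of total leverage = total CM / (EBIT − interest) = £4,181,584.00 / £460,929.00 = 9.0721.

9.07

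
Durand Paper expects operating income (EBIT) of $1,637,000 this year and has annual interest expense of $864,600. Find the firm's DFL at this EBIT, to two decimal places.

Annual interest charges come to $864,600.00.
DFL = EBIT ÷ (EBIT − I) = $1,637,000 ÷ ($1,637,000 − $864,600.00) = $1,637,000 ÷ $772,400.00 = 2.1194.

2.12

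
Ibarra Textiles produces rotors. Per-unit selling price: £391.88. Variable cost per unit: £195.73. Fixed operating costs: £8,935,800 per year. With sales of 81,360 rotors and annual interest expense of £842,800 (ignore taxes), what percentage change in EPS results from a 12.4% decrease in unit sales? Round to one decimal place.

At 81,360 units, contribution = 81,360 × £196.15 = £15,958,764.00.
Operating income = contribution − fixed costs = £15,958,764.00 − £8,935,800 = £7,022,964.00.
Interest = £842,800.00, so EBIT − I = £6,180,164.00.
DCL = total CM / (EBIT − I) = £15,958,764.00 / £6,180,164.00 = 2.5823.
EPS therefore changes by 2.5823 × (-12.4%) = -32.0%.

-32.0%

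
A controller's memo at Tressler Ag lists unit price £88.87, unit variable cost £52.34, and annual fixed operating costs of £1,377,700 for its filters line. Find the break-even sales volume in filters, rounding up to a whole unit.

Contribution margin per unit = £88.87 − £52.34 = £36.53.
Break-even Q = £1,377,700 / £36.53 = 37,714.21 → 37,715 filters.

37,715 filters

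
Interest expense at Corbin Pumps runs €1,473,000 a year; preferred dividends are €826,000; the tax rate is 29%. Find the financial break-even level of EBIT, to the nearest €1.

€2,636,380

Preferred dividends are paid after tax, so their pre-tax equivalent is €826,000 ÷ (1 − 0.29) = €1,163,380.28.
EPS = 0 when EBIT covers interest plus the pre-tax preferred burden: €1,473,000 + €1,163,380.28 = €2,636,380.28.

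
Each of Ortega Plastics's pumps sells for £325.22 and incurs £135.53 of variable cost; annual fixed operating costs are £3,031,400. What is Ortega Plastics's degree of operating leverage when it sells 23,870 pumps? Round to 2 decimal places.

3.03

Contribution at this volume is 23,870 × £189.69 = £4,527,900.30.
Subtracting fixed costs: EBIT = £4,527,900.30 − £3,031,400 = £1,496,500.30.
So DOL = total CM / EBIT = £4,527,900.30 / £1,496,500.30 = 3.0257.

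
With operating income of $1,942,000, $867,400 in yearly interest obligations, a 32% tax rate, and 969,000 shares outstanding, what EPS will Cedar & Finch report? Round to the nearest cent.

Pre-tax income = $1,942,000 − $867,400.00 = $1,074,600.00.
Net income = $1,074,600.00 × (1 − 0.32) = $730,728.00.
Per share: $730,728.00 / 969,000 shares = $0.75.

$0.75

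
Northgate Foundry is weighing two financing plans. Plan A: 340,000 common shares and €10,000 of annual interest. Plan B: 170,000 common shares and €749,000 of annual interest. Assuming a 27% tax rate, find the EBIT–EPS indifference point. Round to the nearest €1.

Set EPS_A = EPS_B: (EBIT − €10,000)(1 − 0.27) ÷ 340,000 = (EBIT − €749,000)(1 − 0.27) ÷ 170,000.
The (1 − t) factor cancels: (EBIT − 10,000) × 170,000 = (EBIT − 749,000) × 340,000.
Solving, EBIT = (749,000·340,000 − 10,000·170,000) / (340,000 − 170,000) = 252,960,000,000 / 170,000 = 1,488,000.00.

€1,488,000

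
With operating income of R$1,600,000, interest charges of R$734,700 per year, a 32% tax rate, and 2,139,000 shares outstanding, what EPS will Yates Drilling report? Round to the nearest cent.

R$0.28

Interest = R$734,700.00, so EBT = R$1,600,000 − R$734,700.00 = R$865,300.00.
After tax at 32%: net income = R$865,300.00 × 0.68 = R$588,404.00.
Per share: R$588,404.00 / 2,139,000 shares = R$0.28.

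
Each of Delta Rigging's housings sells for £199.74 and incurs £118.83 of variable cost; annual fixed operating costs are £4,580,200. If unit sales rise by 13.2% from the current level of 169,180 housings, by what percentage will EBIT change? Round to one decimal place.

+19.8%

Contribution at this volume is 169,180 × £80.91 = £13,688,353.80.
Subtracting fixed costs: EBIT = £13,688,353.80 − £4,580,200 = £9,108,153.80.
Degree of operating leverage = £13,688,353.80 / £9,108,153.80 = 1.5029.
%ΔEBIT = DOL × %ΔSales = 1.5029 × +13.2% = +19.8%.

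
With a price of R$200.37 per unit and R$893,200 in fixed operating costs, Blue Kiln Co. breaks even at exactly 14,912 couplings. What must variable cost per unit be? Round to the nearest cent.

R$140.47

At break-even, FC = Q × (P − VC), so P − VC = R$893,200 ÷ 14,912 = R$59.8981.
Hence VC = price − CM = R$200.37 − R$59.8981 = R$140.47.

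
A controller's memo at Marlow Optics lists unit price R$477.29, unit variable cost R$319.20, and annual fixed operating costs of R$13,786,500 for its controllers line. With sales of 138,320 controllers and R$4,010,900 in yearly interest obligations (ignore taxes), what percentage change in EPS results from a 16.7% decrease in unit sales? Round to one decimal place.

-89.7%

At 138,320 units, contribution = 138,320 × R$158.09 = R$21,867,008.80.
EBIT = R$21,867,008.80 − R$13,786,500 = R$8,080,508.80.
Interest = R$4,010,900.00, so EBIT − I = R$4,069,608.80.
Degree of combined leverage = contribution ÷ (EBIT − I) = R$21,867,008.80 ÷ R$4,069,608.80 = 5.3732.
%ΔEPS = DCL × %ΔSales = 5.3732 × -16.7% = -89.7%.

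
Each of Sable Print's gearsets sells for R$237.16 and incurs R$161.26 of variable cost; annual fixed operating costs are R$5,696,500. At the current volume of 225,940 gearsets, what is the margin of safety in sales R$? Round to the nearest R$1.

Unit CM = price − variable cost = R$237.16 − R$161.26 = R$75.90. Break-even units = R$5,696,500 ÷ R$75.90 = 75,052.70; break-even revenue = 75,052.70 × R$237.16 = R$17,799,498.55.
Current sales = 225,940 × R$237.16 = R$53,583,930.40.
Margin of safety = R$53,583,930.40 − R$17,799,498.55 = R$35,784,432.

R$35,784,432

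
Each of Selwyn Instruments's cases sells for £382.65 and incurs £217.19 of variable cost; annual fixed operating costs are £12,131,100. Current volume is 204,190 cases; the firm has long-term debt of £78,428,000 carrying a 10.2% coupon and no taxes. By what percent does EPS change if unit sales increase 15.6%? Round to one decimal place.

+38.6%

Contribution at this volume is 204,190 × £165.46 = £33,785,277.40.
Subtracting fixed costs: EBIT = £33,785,277.40 − £12,131,100 = £21,654,177.40.
Interest = £7,999,656.00, so EBIT − I = £13,654,521.40.
DCL = total CM / (EBIT − I) = £33,785,277.40 / £13,654,521.40 = 2.4743.
EPS therefore changes by 2.4743 × (+15.6%) = +38.6%.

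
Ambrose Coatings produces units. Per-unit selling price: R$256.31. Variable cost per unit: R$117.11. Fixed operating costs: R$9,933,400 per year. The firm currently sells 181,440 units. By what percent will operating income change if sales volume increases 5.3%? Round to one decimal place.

+8.7%

Total contribution margin = 181,440 × R$139.20 = R$25,256,448.00.
Subtracting fixed costs: EBIT = R$25,256,448.00 − R$9,933,400 = R$15,323,048.00.
So DOL = total CM / EBIT = R$25,256,448.00 / R$15,323,048.00 = 1.6483.
%ΔEBIT = DOL × %ΔSales = 1.6483 × +5.3% = +8.7%.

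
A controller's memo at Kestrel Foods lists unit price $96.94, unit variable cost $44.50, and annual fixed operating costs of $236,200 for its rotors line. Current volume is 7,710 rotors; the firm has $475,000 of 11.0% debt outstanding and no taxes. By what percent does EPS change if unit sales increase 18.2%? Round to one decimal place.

At 7,710 units, contribution = 7,710 × $52.44 = $404,312.40.
Subtracting fixed costs: EBIT = $404,312.40 − $236,200 = $168,112.40.
After interest of $52,250.00, pre-tax earnings = $115,862.40.
Degree of combined leverage = contribution ÷ (EBIT − I) = $404,312.40 ÷ $115,862.40 = 3.4896.
EPS therefore changes by 3.4896 × (+18.2%) = +63.5%.

+63.5%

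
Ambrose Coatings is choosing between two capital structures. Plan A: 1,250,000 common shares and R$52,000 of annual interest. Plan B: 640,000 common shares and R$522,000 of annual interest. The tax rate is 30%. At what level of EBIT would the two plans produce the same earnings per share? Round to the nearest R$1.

At indifference, (EBIT − 52,000)(1 − t)/1,250,000 = (EBIT − 522,000)(1 − t)/640,000.
The (1 − t) factor cancels: (EBIT − 52,000) × 640,000 = (EBIT − 522,000) × 1,250,000.
Solving, EBIT = (522,000·1,250,000 − 52,000·640,000) / (1,250,000 − 640,000) = 619,220,000,000 / 610,000 = 1,015,114.75.

R$1,015,115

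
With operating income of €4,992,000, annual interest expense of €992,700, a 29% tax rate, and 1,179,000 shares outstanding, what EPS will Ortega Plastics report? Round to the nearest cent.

Interest = €992,700.00, so EBT = €4,992,000 − €992,700.00 = €3,999,300.00.
Net income = €3,999,300.00 × (1 − 0.29) = €2,839,503.00.
Per share: €2,839,503.00 / 1,179,000 shares = €2.41.

€2.41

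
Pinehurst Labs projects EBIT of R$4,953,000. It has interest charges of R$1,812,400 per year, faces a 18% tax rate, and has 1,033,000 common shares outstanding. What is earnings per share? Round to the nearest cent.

Pre-tax income = R$4,953,000 − R$1,812,400.00 = R$3,140,600.00.
After tax at 18%: net income = R$3,140,600.00 × 0.82 = R$2,575,292.00.
Per share: R$2,575,292.00 / 1,033,000 shares = R$2.49.

R$2.49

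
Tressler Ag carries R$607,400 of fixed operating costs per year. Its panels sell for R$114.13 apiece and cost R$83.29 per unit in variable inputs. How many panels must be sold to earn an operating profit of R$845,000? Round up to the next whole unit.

Contribution margin per unit = R$114.13 − R$83.29 = R$30.84.
Units = (FC + target) / CM = (R$607,400 + R$845,000) / R$30.84 = 47,094.68, so 47,095 panels.

47,095 panels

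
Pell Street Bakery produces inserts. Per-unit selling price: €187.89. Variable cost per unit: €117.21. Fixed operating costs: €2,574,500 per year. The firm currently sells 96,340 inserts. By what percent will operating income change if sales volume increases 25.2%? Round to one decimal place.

At 96,340 units, contribution = 96,340 × €70.68 = €6,809,311.20.
Subtracting fixed costs: EBIT = €6,809,311.20 − €2,574,500 = €4,234,811.20.
DOL = contribution ÷ EBIT = €6,809,311.20 ÷ €4,234,811.20 = 1.6079.
Operating income changes by 1.6079 × +25.2% = +40.5%.

+40.5%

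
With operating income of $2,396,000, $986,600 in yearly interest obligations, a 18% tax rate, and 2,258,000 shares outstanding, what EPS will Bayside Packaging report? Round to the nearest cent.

$0.51

Pre-tax income = $2,396,000 − $986,600.00 = $1,409,400.00.
After tax at 18%: net income = $1,409,400.00 × 0.82 = $1,155,708.00.
EPS = $1,155,708.00 ÷ 2,258,000 = $0.51.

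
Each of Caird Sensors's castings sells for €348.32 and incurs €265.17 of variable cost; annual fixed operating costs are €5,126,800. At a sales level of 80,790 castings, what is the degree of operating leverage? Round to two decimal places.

4.22

Total contribution margin = 80,790 × €83.15 = €6,717,688.50.
EBIT = €6,717,688.50 − €5,126,800 = €1,590,888.50.
DOL = contribution ÷ EBIT = €6,717,688.50 ÷ €1,590,888.50 = 4.2226.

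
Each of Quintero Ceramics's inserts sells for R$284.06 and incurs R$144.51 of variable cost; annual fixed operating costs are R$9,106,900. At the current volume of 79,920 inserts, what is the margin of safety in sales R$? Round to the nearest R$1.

Contribution margin per unit = R$284.06 − R$144.51 = R$139.55. Break-even units = R$9,106,900 ÷ R$139.55 = 65,259.05; break-even revenue = 65,259.05 × R$284.06 = R$18,537,484.87.
Current sales = 79,920 × R$284.06 = R$22,702,075.20.
Margin of safety = R$22,702,075.20 − R$18,537,484.87 = R$4,164,590.

R$4,164,590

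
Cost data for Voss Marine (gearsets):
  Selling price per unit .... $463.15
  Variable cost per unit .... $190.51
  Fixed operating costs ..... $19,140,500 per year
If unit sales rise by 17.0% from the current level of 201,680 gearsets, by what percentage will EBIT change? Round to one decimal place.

+26.1%

Total contribution margin = 201,680 × $272.64 = $54,986,035.20.
Operating income = contribution − fixed costs = $54,986,035.20 − $19,140,500 = $35,845,535.20.
DOL = contribution ÷ EBIT = $54,986,035.20 ÷ $35,845,535.20 = 1.5340.
%ΔEBIT = DOL × %ΔSales = 1.5340 × +17.0% = +26.1%.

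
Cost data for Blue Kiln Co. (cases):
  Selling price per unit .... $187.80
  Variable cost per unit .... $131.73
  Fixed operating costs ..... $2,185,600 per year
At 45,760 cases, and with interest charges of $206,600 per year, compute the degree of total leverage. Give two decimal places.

14.78

At 45,760 units, contribution = 45,760 × $56.07 = $2,565,763.20.
EBIT = $2,565,763.20 − $2,185,600 = $380,163.20. Interest = $206,600.00.
DOL = $2,565,763.20 ÷ $380,163.20 = 6.7491; DFL = $380,163.20 ÷ $173,563.20 = 2.1903.
Combined leverage = 6.7491 × 2.1903 = 14.7826.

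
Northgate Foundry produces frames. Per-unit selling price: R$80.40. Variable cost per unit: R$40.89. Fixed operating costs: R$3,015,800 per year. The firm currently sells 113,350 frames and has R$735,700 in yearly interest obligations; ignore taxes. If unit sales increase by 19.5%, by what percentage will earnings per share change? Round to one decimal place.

+120.1%

Contribution at this volume is 113,350 × R$39.51 = R$4,478,458.50.
Operating income = contribution − fixed costs = R$4,478,458.50 − R$3,015,800 = R$1,462,658.50.
After interest of R$735,700.00, pre-tax earnings = R$726,958.50.
DCL = total CM / (EBIT − I) = R$4,478,458.50 / R$726,958.50 = 6.1605.
%ΔEPS = DCL × %ΔSales = 6.1605 × +19.5% = +120.1%.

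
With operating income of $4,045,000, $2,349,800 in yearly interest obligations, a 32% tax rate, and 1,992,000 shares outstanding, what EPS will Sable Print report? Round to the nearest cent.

$0.58

Interest = $2,349,800.00, so EBT = $4,045,000 − $2,349,800.00 = $1,695,200.00.
After tax at 32%: net income = $1,695,200.00 × 0.68 = $1,152,736.00.
EPS = $1,152,736.00 ÷ 1,992,000 = $0.58.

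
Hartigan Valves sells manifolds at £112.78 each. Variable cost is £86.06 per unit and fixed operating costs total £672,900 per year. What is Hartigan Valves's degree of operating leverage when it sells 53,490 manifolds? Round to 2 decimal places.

Contribution at this volume is 53,490 × £26.72 = £1,429,252.80.
EBIT = £1,429,252.80 − £672,900 = £756,352.80.
DOL = contribution ÷ EBIT = £1,429,252.80 ÷ £756,352.80 = 1.8897.

1.89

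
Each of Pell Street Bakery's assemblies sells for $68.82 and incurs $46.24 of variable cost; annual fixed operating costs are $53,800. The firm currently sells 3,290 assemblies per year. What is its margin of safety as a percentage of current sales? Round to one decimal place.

Each unit contributes $68.82 − $46.24 = $22.58. Break-even units = $53,800 ÷ $22.58 = 2,382.64; break-even revenue = 2,382.64 × $68.82 = $163,973.25.
Actual sales revenue = 3,290 × $68.82 = $226,417.80.
Margin of safety = ($226,417.80 − $163,973.25) ÷ $226,417.80 = 27.6%.

27.6%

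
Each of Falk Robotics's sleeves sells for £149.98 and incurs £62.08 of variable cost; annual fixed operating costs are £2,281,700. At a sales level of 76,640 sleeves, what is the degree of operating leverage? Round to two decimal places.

At 76,640 units, contribution = 76,640 × £87.90 = £6,736,656.00.
Subtracting fixed costs: EBIT = £6,736,656.00 − £2,281,700 = £4,454,956.00.
So DOL = total CM / EBIT = £6,736,656.00 / £4,454,956.00 = 1.5122.

1.51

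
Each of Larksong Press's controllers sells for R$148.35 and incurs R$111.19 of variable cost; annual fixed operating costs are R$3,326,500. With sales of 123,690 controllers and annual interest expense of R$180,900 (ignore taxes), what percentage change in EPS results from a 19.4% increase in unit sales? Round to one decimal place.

+81.9%

Total contribution margin = 123,690 × R$37.16 = R$4,596,320.40.
Operating income = contribution − fixed costs = R$4,596,320.40 − R$3,326,500 = R$1,269,820.40.
After interest of R$180,900.00, pre-tax earnings = R$1,088,920.40.
DCL = total CM / (EBIT − I) = R$4,596,320.40 / R$1,088,920.40 = 4.2210.
%ΔEPS = DCL × %ΔSales = 4.2210 × +19.4% = +81.9%.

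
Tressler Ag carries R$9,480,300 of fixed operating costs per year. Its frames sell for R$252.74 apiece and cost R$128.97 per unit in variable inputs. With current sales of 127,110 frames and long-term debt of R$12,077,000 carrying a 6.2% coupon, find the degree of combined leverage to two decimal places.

2.86

Contribution at this volume is 127,110 × R$123.77 = R$15,732,404.70.
Operating income = contribution − fixed costs = R$15,732,404.70 − R$9,480,300 = R$6,252,104.70. Interest = R$748,774.00.
DOL = R$15,732,404.70 ÷ R$6,252,104.70 = 2.5163; DFL = R$6,252,104.70 ÷ R$5,503,330.70 = 1.1361.
DCL = DOL × DFL = 2.5163 × 1.1361 = 2.8588.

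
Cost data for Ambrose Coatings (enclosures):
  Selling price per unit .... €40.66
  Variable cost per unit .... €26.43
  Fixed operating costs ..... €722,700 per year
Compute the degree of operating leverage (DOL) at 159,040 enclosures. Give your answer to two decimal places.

1.47

At 159,040 units, contribution = 159,040 × €14.23 = €2,263,139.20.
Operating income = contribution − fixed costs = €2,263,139.20 − €722,700 = €1,540,439.20.
Degree of operating leverage = €2,263,139.20 / €1,540,439.20 = 1.4692.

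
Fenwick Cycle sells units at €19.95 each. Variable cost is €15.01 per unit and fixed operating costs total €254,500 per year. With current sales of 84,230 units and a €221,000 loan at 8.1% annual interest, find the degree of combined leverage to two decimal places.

2.90

At 84,230 units, contribution = 84,230 × €4.94 = €416,096.20.
EBIT = €416,096.20 − €254,500 = €161,596.20. Interest = €17,901.00, so EBIT − I = €143,695.20.
Degree of total leverage = total CM / (EBIT − interest) = €416,096.20 / €143,695.20 = 2.8957.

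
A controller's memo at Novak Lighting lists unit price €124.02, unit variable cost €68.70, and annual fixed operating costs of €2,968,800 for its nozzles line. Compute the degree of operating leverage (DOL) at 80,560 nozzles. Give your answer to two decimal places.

3.00

Contribution at this volume is 80,560 × €55.32 = €4,456,579.20.
Subtracting fixed costs: EBIT = €4,456,579.20 − €2,968,800 = €1,487,779.20.
DOL = contribution ÷ EBIT = €4,456,579.20 ÷ €1,487,779.20 = 2.9955.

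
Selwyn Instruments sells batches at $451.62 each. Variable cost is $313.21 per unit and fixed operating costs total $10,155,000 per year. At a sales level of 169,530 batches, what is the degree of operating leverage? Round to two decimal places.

1.76

Contribution at this volume is 169,530 × $138.41 = $23,464,647.30.
Subtracting fixed costs: EBIT = $23,464,647.30 − $10,155,000 = $13,309,647.30.
Degree of operating leverage = $23,464,647.30 / $13,309,647.30 = 1.7630.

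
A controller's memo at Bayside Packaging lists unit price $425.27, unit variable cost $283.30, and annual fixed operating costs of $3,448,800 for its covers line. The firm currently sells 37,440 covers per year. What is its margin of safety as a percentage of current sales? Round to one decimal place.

Contribution margin per unit = $425.27 − $283.30 = $141.97. Break-even units = $3,448,800 ÷ $141.97 = 24,292.46; break-even revenue = 24,292.46 × $425.27 = $10,330,852.83.
Current sales = 37,440 × $425.27 = $15,922,108.80.
Margin of safety = ($15,922,108.80 − $10,330,852.83) ÷ $15,922,108.80 = 35.1%.

35.1%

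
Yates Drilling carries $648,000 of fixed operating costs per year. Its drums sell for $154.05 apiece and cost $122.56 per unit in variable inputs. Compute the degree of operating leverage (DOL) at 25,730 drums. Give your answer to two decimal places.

4.99

At 25,730 units, contribution = 25,730 × $31.49 = $810,237.70.
Subtracting fixed costs: EBIT = $810,237.70 − $648,000 = $162,237.70.
So DOL = total CM / EBIT = $810,237.70 / $162,237.70 = 4.9941.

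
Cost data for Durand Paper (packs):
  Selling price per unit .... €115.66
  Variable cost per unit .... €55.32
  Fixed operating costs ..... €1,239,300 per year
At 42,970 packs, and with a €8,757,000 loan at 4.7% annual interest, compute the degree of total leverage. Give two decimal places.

At 42,970 units, contribution = 42,970 × €60.34 = €2,592,809.80.
EBIT = €2,592,809.80 − €1,239,300 = €1,353,509.80. Interest = €411,579.00, so EBIT − I = €941,930.80.
Degree of total leverage = total CM / (EBIT − interest) = €2,592,809.80 / €941,930.80 = 2.7527.

2.75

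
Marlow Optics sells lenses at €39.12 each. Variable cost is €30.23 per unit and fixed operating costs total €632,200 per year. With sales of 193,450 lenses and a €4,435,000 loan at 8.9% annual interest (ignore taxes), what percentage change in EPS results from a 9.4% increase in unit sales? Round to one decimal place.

+23.3%

At 193,450 units, contribution = 193,450 × €8.89 = €1,719,770.50.
Subtracting fixed costs: EBIT = €1,719,770.50 − €632,200 = €1,087,570.50.
Interest = €394,715.00, so EBIT − I = €692,855.50.
Degree of combined leverage = contribution ÷ (EBIT − I) = €1,719,770.50 ÷ €692,855.50 = 2.4821.
%ΔEPS = DCL × %ΔSales = 2.4821 × +9.4% = +23.3%.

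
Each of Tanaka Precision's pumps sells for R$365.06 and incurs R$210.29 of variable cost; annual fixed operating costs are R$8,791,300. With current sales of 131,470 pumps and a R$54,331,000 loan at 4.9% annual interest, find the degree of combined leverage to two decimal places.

At 131,470 units, contribution = 131,470 × R$154.77 = R$20,347,611.90.
Subtracting fixed costs: EBIT = R$20,347,611.90 − R$8,791,300 = R$11,556,311.90. Interest = R$2,662,219.00, so EBIT − I = R$8,894,092.90.
Degree of total leverage = total CM / (EBIT − interest) = R$20,347,611.90 / R$8,894,092.90 = 2.2878.

2.29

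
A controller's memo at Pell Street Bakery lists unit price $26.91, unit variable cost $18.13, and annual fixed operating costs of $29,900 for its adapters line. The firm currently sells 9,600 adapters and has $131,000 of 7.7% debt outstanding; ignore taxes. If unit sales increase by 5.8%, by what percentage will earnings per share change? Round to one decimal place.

Contribution at this volume is 9,600 × $8.78 = $84,288.00.
EBIT = $84,288.00 − $29,900 = $54,388.00.
After interest of $10,087.00, pre-tax earnings = $44,301.00.
DCL = total CM / (EBIT − I) = $84,288.00 / $44,301.00 = 1.9026.
EPS therefore changes by 1.9026 × (+5.8%) = +11.0%.

+11.0%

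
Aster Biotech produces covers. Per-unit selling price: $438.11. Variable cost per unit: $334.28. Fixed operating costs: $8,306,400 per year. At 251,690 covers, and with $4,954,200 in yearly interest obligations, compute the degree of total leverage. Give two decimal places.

2.03

At 251,690 units, contribution = 251,690 × $103.83 = $26,132,972.70.
Subtracting fixed costs: EBIT = $26,132,972.70 − $8,306,400 = $17,826,572.70. Interest = $4,954,200.00.
DOL = $26,132,972.70 ÷ $17,826,572.70 = 1.4660; DFL = $17,826,572.70 ÷ $12,872,372.70 = 1.3849.
Combined leverage = 1.4660 × 1.3849 = 2.0303.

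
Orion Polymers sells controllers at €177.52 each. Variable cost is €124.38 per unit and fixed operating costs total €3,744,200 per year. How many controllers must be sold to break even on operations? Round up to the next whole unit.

Unit CM = price − variable cost = €177.52 − €124.38 = €53.14.
Units to break even: €3,744,200 ÷ €53.14 = 70,459.16, rounded up to 70,460.

70,460 controllers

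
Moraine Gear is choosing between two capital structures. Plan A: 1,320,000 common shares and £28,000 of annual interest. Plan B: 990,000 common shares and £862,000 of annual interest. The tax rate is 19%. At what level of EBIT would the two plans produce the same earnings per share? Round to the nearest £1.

At indifference, (EBIT − 28,000)(1 − t)/1,320,000 = (EBIT − 862,000)(1 − t)/990,000.
Cancelling (1 − t) and cross-multiplying: 990,000·(EBIT − 28,000) = 1,320,000·(EBIT − 862,000).
Solving, EBIT = (862,000·1,320,000 − 28,000·990,000) / (1,320,000 − 990,000) = 1,110,120,000,000 / 330,000 = 3,364,000.00.

£3,364,000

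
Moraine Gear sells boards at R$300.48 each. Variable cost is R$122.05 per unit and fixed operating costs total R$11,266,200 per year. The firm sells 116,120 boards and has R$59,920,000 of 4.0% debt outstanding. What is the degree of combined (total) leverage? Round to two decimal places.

2.94

Contribution at this volume is 116,120 × R$178.43 = R$20,719,291.60.
EBIT = R$20,719,291.60 − R$11,266,200 = R$9,453,091.60. Interest = R$2,396,800.00, so EBIT − I = R$7,056,291.60.
Degree of total leverage = total CM / (EBIT − interest) = R$20,719,291.60 / R$7,056,291.60 = 2.9363.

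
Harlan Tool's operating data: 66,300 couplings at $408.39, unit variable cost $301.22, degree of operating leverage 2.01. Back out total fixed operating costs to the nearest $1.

$3,570,361

Total contribution margin = 66,300 × $107.17 = $7,105,371.00.
DOL = contribution / EBIT, so EBIT = $7,105,371.00 / 2.01 = $3,535,010.45.
And FC = contribution − EBIT = $7,105,371.00 − $3,535,010.45 = $3,570,361.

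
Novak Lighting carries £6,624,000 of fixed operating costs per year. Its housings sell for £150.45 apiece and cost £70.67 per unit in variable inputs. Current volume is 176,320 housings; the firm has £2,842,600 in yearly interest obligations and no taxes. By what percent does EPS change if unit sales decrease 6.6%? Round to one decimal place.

At 176,320 units, contribution = 176,320 × £79.78 = £14,066,809.60.
EBIT = £14,066,809.60 − £6,624,000 = £7,442,809.60.
After interest of £2,842,600.00, pre-tax earnings = £4,600,209.60.
Degree of combined leverage = contribution ÷ (EBIT − I) = £14,066,809.60 ÷ £4,600,209.60 = 3.0579.
%ΔEPS = DCL × %ΔSales = 3.0579 × -6.6% = -20.2%.

-20.2%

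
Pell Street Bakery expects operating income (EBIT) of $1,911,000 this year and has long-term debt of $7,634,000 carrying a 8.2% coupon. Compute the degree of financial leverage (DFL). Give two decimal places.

Annual interest charges come to $625,988.00.
DFL = EBIT ÷ (EBIT − I) = $1,911,000 ÷ ($1,911,000 − $625,988.00) = $1,911,000 ÷ $1,285,012.00 = 1.4871.

1.49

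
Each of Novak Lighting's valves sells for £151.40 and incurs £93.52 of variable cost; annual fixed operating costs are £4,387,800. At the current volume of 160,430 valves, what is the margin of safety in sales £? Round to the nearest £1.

£12,811,685

Each unit contributes £151.40 − £93.52 = £57.88. Break-even units = £4,387,800 ÷ £57.88 = 75,808.57; break-even revenue = 75,808.57 × £151.40 = £11,477,417.42.
Current sales = 160,430 × £151.40 = £24,289,102.00.
Margin of safety = £24,289,102.00 − £11,477,417.42 = £12,811,685.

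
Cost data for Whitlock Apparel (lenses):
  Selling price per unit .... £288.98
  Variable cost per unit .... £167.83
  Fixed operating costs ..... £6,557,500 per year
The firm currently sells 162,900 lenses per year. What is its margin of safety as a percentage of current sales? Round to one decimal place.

Contribution margin per unit = £288.98 − £167.83 = £121.15. Break-even units = £6,557,500 ÷ £121.15 = 54,127.12; break-even revenue = 54,127.12 × £288.98 = £15,641,653.74.
Actual sales revenue = 162,900 × £288.98 = £47,074,842.00.
Margin of safety = (£47,074,842.00 − £15,641,653.74) ÷ £47,074,842.00 = 66.8%.

66.8%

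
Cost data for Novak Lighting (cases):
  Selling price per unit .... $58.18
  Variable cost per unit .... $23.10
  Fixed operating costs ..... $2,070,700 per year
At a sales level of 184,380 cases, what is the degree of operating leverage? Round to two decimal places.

1.47

Contribution at this volume is 184,380 × $35.08 = $6,468,050.40.
EBIT = $6,468,050.40 − $2,070,700 = $4,397,350.40.
DOL = contribution ÷ EBIT = $6,468,050.40 ÷ $4,397,350.40 = 1.4709.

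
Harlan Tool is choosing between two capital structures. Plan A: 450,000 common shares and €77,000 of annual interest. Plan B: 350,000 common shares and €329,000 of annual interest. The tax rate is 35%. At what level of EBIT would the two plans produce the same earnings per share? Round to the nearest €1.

€1,211,000

Set EPS_A = EPS_B: (EBIT − €77,000)(1 − 0.35) ÷ 450,000 = (EBIT − €329,000)(1 − 0.35) ÷ 350,000.
The (1 − t) factor cancels: (EBIT − 77,000) × 350,000 = (EBIT − 329,000) × 450,000.
Solving, EBIT = (329,000·450,000 − 77,000·350,000) / (450,000 − 350,000) = 121,100,000,000 / 100,000 = 1,211,000.00.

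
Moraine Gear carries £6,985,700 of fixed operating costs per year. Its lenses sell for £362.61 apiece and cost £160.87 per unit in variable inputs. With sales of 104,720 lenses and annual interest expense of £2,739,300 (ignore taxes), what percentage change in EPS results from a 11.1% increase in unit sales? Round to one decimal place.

+20.6%

Contribution at this volume is 104,720 × £201.74 = £21,126,212.80.
Subtracting fixed costs: EBIT = £21,126,212.80 − £6,985,700 = £14,140,512.80.
After interest of £2,739,300.00, pre-tax earnings = £11,401,212.80.
Degree of combined leverage = contribution ÷ (EBIT − I) = £21,126,212.80 ÷ £11,401,212.80 = 1.8530.
%ΔEPS = DCL × %ΔSales = 1.8530 × +11.1% = +20.6%.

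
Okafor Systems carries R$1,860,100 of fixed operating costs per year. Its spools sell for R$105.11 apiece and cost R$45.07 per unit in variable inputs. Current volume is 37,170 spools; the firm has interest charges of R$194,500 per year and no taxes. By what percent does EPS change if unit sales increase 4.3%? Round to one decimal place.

Total contribution margin = 37,170 × R$60.04 = R$2,231,686.80.
EBIT = R$2,231,686.80 − R$1,860,100 = R$371,586.80.
Interest = R$194,500.00, so EBIT − I = R$177,086.80.
DCL = total CM / (EBIT − I) = R$2,231,686.80 / R$177,086.80 = 12.6022.
EPS therefore changes by 12.6022 × (+4.3%) = +54.2%.

+54.2%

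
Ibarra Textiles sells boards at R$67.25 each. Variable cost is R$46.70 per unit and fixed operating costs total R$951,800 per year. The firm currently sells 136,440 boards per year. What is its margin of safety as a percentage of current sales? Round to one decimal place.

Contribution margin per unit = R$67.25 − R$46.70 = R$20.55. Break-even units = R$951,800 ÷ R$20.55 = 46,316.30; break-even revenue = 46,316.30 × R$67.25 = R$3,114,771.29.
Actual sales revenue = 136,440 × R$67.25 = R$9,175,590.00.
Margin of safety = (R$9,175,590.00 − R$3,114,771.29) ÷ R$9,175,590.00 = 66.1%.

66.1%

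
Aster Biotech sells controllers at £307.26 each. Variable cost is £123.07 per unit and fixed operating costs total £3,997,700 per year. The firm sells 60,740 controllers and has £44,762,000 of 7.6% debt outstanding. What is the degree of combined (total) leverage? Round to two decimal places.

2.95

At 60,740 units, contribution = 60,740 × £184.19 = £11,187,700.60.
EBIT = £11,187,700.60 − £3,997,700 = £7,190,000.60. Interest = £3,401,912.00, so EBIT − I = £3,788,088.60.
DCL = contribution ÷ (EBIT − I) = £11,187,700.60 ÷ £3,788,088.60 = 2.9534.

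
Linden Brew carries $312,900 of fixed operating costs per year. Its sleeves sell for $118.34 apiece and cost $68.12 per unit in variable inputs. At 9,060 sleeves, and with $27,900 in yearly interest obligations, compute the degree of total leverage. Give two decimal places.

3.98

Contribution at this volume is 9,060 × $50.22 = $454,993.20.
Operating income = contribution − fixed costs = $454,993.20 − $312,900 = $142,093.20. Interest = $27,900.00, so EBIT − I = $114,193.20.
Degree of total leverage = total CM / (EBIT − interest) = $454,993.20 / $114,193.20 = 3.9844.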